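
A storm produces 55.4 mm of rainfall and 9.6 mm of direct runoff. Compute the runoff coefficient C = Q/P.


The runoff coefficient C = runoff depth / rainfall depth.
C = 9.6 / 55.4
  = 0.1733.

0.1733


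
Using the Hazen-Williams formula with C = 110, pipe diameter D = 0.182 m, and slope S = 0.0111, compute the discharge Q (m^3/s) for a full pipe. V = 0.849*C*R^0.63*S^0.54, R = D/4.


For a full circular pipe, R = D/4 = 0.182/4 = 0.0455 m.
V = 0.849 * 110 * 0.0455^0.63 * 0.0111^0.54
  = 0.849 * 110 * 0.14274 * 0.087998
  = 1.1731 m/s.
Pipe area A = pi*D^2/4 = pi*0.182^2/4 = 0.026 m^2.
Q = A * V = 0.026 * 1.1731 = 0.0305 m^3/s.

0.0305


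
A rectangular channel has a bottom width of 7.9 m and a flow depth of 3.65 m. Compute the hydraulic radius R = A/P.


For a rectangular section:
Flow area A = b * y = 7.9 * 3.65 = 28.84 m^2.
Wetted perimeter P = b + 2y = 7.9 + 2*3.65 = 15.2 m.
Hydraulic radius R = A/P = 28.84 / 15.2 = 1.897 m.

1.897


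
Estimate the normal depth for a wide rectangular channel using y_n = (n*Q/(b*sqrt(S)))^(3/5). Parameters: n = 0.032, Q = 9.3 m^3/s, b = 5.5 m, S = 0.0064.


We use the wide-channel approximation y_n = (n*Q/(b*sqrt(S)))^(3/5).
sqrt(S) = sqrt(0.0064) = 0.08.
Numerator: n*Q = 0.032 * 9.3 = 0.2976.
Denominator: b*sqrt(S) = 5.5 * 0.08 = 0.44.
arg = 0.6764.
y_n = 0.6764^(3/5) = 0.7909 m.

0.7909


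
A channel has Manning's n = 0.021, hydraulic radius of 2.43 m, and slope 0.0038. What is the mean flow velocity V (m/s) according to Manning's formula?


Manning's equation gives V = (1/n) * R^(2/3) * S^(1/2).
First, compute R^(2/3) = 2.43^(2/3) = 1.8075.
Next, S^(1/2) = 0.0038^(1/2) = 0.061644.
Then 1/n = 1/0.021 = 47.62.
V = 47.62 * 1.8075 * 0.061644 = 5.3057 m/s.

5.3057


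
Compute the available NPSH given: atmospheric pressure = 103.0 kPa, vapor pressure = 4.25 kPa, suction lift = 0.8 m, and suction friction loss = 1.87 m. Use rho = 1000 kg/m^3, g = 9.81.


NPSHa = p_atm/(rho*g) - z_s - hf_s - p_vap/(rho*g).
p_atm/(rho*g) = 103.0*1000 / (1000*9.81) = 10.499 m.
p_vap/(rho*g) = 4.25*1000 / (1000*9.81) = 0.433 m.
NPSHa = 10.499 - 0.8 - 1.87 - 0.433
      = 7.4 m.

7.4


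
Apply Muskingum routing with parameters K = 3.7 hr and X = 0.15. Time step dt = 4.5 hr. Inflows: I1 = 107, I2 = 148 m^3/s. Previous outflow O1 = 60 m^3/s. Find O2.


Muskingum coefficients:
denom = 2*K*(1-X) + dt = 2*3.7*(1-0.15) + 4.5 = 10.79.
C0 = (dt - 2*K*X)/denom = (4.5 - 2*3.7*0.15)/10.79 = 0.3142.
C1 = (dt + 2*K*X)/denom = (4.5 + 2*3.7*0.15)/10.79 = 0.5199.
C2 = (2*K*(1-X) - dt)/denom = 0.1659.
O2 = C0*I2 + C1*I1 + C2*O1
   = 0.3142*148 + 0.5199*107 + 0.1659*60
   = 112.08 m^3/s.

112.08


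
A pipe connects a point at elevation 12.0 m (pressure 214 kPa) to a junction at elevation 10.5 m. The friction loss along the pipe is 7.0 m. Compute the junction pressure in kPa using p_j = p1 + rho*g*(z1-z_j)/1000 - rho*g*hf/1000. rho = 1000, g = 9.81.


Junction pressure: p_j = p1 + rho*g*(z1 - z_j)/1000 - rho*g*hf/1000.
Elevation term = 1000*9.81*(12.0 - 10.5)/1000 = 14.715 kPa.
Friction term = 1000*9.81*7.0/1000 = 68.67 kPa.
p_j = 214 + 14.715 - 68.67 = 160.05 kPa.

160.05


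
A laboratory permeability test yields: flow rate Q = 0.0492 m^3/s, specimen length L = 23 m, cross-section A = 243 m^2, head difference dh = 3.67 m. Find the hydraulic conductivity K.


From K = Q*L / (A*dh):
Numerator: Q*L = 0.0492 * 23 = 1.1316.
Denominator: A*dh = 243 * 3.67 = 891.81.
K = 1.1316 / 891.81 = 0.001269 m/s.

0.001269


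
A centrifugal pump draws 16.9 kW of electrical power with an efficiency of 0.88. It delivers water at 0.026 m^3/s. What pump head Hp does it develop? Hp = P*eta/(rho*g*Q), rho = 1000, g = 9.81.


Pump head formula: Hp = P * eta / (rho * g * Q).
Numerator: P * eta = 16.9 * 1000 * 0.88 = 14872.0 W.
Denominator: rho * g * Q = 1000 * 9.81 * 0.026 = 255.06.
Hp = 14872.0 / 255.06 = 58.31 m.

58.31


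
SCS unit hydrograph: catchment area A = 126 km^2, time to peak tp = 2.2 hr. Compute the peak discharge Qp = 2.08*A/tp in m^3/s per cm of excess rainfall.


SCS formula: Qp = 2.08 * A / tp.
Qp = 2.08 * 126 / 2.2
   = 262.08 / 2.2
   = 119.13 m^3/s per cm.

119.13


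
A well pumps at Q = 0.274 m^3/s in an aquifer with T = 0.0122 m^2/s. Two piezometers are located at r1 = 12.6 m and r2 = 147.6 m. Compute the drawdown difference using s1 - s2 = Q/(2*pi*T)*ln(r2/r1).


Thiem equation: s1 - s2 = Q/(2*pi*T) * ln(r2/r1).
ln(r2/r1) = ln(147.6/12.6) = 2.4608.
Q/(2*pi*T) = 0.274 / (2*pi*0.0122) = 0.274 / 0.0767 = 3.5745.
s1 - s2 = 3.5745 * 2.4608 = 8.7961 m.

8.7961


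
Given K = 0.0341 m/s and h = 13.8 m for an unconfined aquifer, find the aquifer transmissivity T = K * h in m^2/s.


Transmissivity is defined as T = K * h.
T = 0.0341 * 13.8
  = 0.4706 m^2/s.

0.4706


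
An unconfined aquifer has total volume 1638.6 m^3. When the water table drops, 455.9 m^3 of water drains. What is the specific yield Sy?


Specific yield Sy = Volume drained / Total volume.
Sy = 455.9 / 1638.6
   = 0.2782.

0.2782


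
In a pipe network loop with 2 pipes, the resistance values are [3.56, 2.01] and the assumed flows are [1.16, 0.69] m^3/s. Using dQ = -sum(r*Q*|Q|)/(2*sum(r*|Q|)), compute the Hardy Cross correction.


Numerator terms (r*Q*|Q|): 3.56*1.16*|1.16| = 4.7903; 2.01*0.69*|0.69| = 0.957.
Sum of numerator = 5.7473.
Denominator terms (r*|Q|): 3.56*|1.16| = 4.1296; 2.01*|0.69| = 1.3869.
2 * sum of denominator = 2 * 5.5165 = 11.033.
dQ = -5.7473 / 11.033 = -0.5209 m^3/s.

-0.5209


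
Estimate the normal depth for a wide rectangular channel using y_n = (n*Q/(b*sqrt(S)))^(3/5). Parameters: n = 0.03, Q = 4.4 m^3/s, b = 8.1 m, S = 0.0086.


We use the wide-channel approximation y_n = (n*Q/(b*sqrt(S)))^(3/5).
sqrt(S) = sqrt(0.0086) = 0.092736.
Numerator: n*Q = 0.03 * 4.4 = 0.132.
Denominator: b*sqrt(S) = 8.1 * 0.092736 = 0.751162.
arg = 0.1757.
y_n = 0.1757^(3/5) = 0.3523 m.

0.3523


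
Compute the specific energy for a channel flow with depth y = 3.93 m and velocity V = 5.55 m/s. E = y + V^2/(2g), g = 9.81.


Specific energy E = y + V^2/(2g).
Velocity head = V^2/(2g) = 5.55^2 / (2*9.81) = 30.8025 / 19.62 = 1.57 m.
E = 3.93 + 1.57 = 5.5 m.

5.5


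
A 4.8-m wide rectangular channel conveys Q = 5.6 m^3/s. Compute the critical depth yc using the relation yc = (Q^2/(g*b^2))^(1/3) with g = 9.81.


Using yc = (Q^2 / (g * b^2))^(1/3):
Q^2 = 5.6^2 = 31.36.
g * b^2 = 9.81 * 4.8^2 = 9.81 * 23.04 = 226.02.
Q^2 / (g*b^2) = 31.36 / 226.02 = 0.1387.
yc = 0.1387^(1/3) = 0.5177 m.

0.5177


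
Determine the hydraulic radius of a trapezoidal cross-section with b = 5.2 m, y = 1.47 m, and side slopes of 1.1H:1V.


For a trapezoidal section with side slope z:
A = (b + z*y)*y = (5.2 + 1.1*1.47)*1.47 = 10.021 m^2.
P = b + 2*y*sqrt(1 + z^2) = 5.2 + 2*1.47*sqrt(1 + 1.1^2) = 9.571 m.
R = A/P = 10.021 / 9.571 = 1.0471 m.

1.0471


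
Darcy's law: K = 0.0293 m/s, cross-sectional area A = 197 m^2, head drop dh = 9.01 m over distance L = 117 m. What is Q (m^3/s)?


Darcy's law: Q = K * A * i, where i = dh/L.
Hydraulic gradient i = 9.01 / 117 = 0.077009.
Q = 0.0293 * 197 * 0.077009
  = 0.4445 m^3/s.

0.4445


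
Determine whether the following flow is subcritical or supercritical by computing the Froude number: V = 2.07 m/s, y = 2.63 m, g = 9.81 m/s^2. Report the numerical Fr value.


The Froude number is defined as Fr = V / sqrt(g*y).
g*y = 9.81 * 2.63 = 25.8003.
sqrt(g*y) = sqrt(25.8003) = 5.0794.
Fr = 2.07 / 5.0794 = 0.4075.
Since Fr < 1, the flow is subcritical.

0.4075


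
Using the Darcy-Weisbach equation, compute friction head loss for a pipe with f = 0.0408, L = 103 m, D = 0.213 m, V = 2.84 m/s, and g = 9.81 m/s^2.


Darcy-Weisbach equation: h_f = f * (L/D) * V^2/(2g).
f * L/D = 0.0408 * 103/0.213 = 19.7296.
V^2/(2g) = 2.84^2 / (2*9.81) = 8.0656 / 19.62 = 0.4111 m.
h_f = 19.7296 * 0.4111 = 8.111 m.

8.111


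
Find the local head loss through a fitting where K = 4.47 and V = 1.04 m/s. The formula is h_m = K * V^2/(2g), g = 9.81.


Minor loss formula: h_m = K * V^2/(2g).
V^2 = 1.04^2 = 1.0816.
V^2/(2g) = 1.0816 / 19.62 = 0.0551 m.
h_m = 4.47 * 0.0551 = 0.2464 m.

0.2464


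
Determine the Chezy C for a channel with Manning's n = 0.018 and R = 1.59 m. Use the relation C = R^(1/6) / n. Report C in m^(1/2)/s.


The Chezy coefficient relates to Manning's n through C = R^(1/6) / n.
R^(1/6) = 1.59^(1/6) = 1.080354.
C = 1.080354 / 0.018 = 60.02 m^(1/2)/s.

60.02


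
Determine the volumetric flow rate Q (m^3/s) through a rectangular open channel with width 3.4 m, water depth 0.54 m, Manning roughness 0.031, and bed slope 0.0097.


For a rectangular channel, the cross-sectional area A = b * y = 3.4 * 0.54 = 1.84 m^2.
The wetted perimeter P = b + 2y = 3.4 + 2*0.54 = 4.48 m.
Hydraulic radius R = A/P = 1.84/4.48 = 0.4098 m.
Velocity V = (1/n)*R^(2/3)*S^(1/2) = (1/0.031)*0.4098^(2/3)*0.0097^(1/2) = 1.7529 m/s.
Discharge Q = A * V = 1.84 * 1.7529 = 3.218 m^3/s.

3.218


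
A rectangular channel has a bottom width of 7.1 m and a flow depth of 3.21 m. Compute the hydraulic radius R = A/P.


For a rectangular section:
Flow area A = b * y = 7.1 * 3.21 = 22.79 m^2.
Wetted perimeter P = b + 2y = 7.1 + 2*3.21 = 13.52 m.
Hydraulic radius R = A/P = 22.79 / 13.52 = 1.6857 m.

1.6857


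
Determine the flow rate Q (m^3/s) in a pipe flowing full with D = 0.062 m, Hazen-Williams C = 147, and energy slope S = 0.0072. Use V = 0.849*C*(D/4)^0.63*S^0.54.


For a full circular pipe, R = D/4 = 0.062/4 = 0.0155 m.
V = 0.849 * 147 * 0.0155^0.63 * 0.0072^0.54
  = 0.849 * 147 * 0.072428 * 0.069656
  = 0.6296 m/s.
Pipe area A = pi*D^2/4 = pi*0.062^2/4 = 0.003 m^2.
Q = A * V = 0.003 * 0.6296 = 0.0019 m^3/s.

0.0019


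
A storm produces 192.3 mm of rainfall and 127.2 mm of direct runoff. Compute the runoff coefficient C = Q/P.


The runoff coefficient C = runoff depth / rainfall depth.
C = 127.2 / 192.3
  = 0.6615.

0.6615


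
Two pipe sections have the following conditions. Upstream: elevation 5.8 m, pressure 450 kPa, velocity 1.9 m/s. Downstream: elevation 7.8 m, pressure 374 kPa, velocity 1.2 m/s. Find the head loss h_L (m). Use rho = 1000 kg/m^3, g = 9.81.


Total head at each section: H = z + p/(rho*g) + V^2/(2g).
H1 = 5.8 + 450*1000/(1000*9.81) + 1.9^2/(2*9.81)
   = 5.8 + 45.872 + 0.184
   = 51.856 m.
H2 = 7.8 + 374*1000/(1000*9.81) + 1.2^2/(2*9.81)
   = 7.8 + 38.124 + 0.0734
   = 45.998 m.
h_L = H1 - H2 = 51.856 - 45.998 = 5.858 m.

5.858


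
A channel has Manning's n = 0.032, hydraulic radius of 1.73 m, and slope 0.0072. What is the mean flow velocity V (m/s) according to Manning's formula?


Manning's equation gives V = (1/n) * R^(2/3) * S^(1/2).
First, compute R^(2/3) = 1.73^(2/3) = 1.4411.
Next, S^(1/2) = 0.0072^(1/2) = 0.084853.
Then 1/n = 1/0.032 = 31.25.
V = 31.25 * 1.4411 * 0.084853 = 3.8213 m/s.

3.8213


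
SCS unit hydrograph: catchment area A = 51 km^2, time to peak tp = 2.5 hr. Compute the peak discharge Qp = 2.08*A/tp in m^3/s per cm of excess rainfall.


SCS formula: Qp = 2.08 * A / tp.
Qp = 2.08 * 51 / 2.5
   = 106.08 / 2.5
   = 42.43 m^3/s per cm.

42.43


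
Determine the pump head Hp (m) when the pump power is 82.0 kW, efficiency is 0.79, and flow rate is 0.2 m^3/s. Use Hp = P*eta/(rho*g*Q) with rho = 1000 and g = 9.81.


Pump head formula: Hp = P * eta / (rho * g * Q).
Numerator: P * eta = 82.0 * 1000 * 0.79 = 64780.0 W.
Denominator: rho * g * Q = 1000 * 9.81 * 0.2 = 1962.0.
Hp = 64780.0 / 1962.0 = 33.02 m.

33.02


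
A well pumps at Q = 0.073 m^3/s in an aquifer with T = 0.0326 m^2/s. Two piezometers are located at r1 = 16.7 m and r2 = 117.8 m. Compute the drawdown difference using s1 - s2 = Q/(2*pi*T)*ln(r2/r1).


Thiem equation: s1 - s2 = Q/(2*pi*T) * ln(r2/r1).
ln(r2/r1) = ln(117.8/16.7) = 1.9536.
Q/(2*pi*T) = 0.073 / (2*pi*0.0326) = 0.073 / 0.2048 = 0.3564.
s1 - s2 = 0.3564 * 1.9536 = 0.6962 m.

0.6962


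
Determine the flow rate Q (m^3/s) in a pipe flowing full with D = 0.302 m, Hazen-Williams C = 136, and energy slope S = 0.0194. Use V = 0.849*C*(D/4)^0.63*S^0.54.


For a full circular pipe, R = D/4 = 0.302/4 = 0.0755 m.
V = 0.849 * 136 * 0.0755^0.63 * 0.0194^0.54
  = 0.849 * 136 * 0.196384 * 0.118963
  = 2.6975 m/s.
Pipe area A = pi*D^2/4 = pi*0.302^2/4 = 0.0716 m^2.
Q = A * V = 0.0716 * 2.6975 = 0.1932 m^3/s.

0.1932


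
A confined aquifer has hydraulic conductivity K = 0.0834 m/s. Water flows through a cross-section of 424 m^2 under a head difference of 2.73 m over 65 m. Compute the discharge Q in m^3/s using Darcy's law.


Darcy's law: Q = K * A * i, where i = dh/L.
Hydraulic gradient i = 2.73 / 65 = 0.042.
Q = 0.0834 * 424 * 0.042
  = 1.4852 m^3/s.

1.4852


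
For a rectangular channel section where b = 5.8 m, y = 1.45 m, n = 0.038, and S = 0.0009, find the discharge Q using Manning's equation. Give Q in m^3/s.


For a rectangular channel, the cross-sectional area A = b * y = 5.8 * 1.45 = 8.41 m^2.
The wetted perimeter P = b + 2y = 5.8 + 2*1.45 = 8.7 m.
Hydraulic radius R = A/P = 8.41/8.7 = 0.9667 m.
Velocity V = (1/n)*R^(2/3)*S^(1/2) = (1/0.038)*0.9667^(2/3)*0.0009^(1/2) = 0.7718 m/s.
Discharge Q = A * V = 8.41 * 0.7718 = 6.491 m^3/s.

6.491


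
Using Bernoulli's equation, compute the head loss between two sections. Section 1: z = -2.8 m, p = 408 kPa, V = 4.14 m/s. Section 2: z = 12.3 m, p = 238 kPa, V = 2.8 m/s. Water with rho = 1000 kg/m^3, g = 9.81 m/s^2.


Total head at each section: H = z + p/(rho*g) + V^2/(2g).
H1 = -2.8 + 408*1000/(1000*9.81) + 4.14^2/(2*9.81)
   = -2.8 + 41.59 + 0.8736
   = 39.664 m.
H2 = 12.3 + 238*1000/(1000*9.81) + 2.8^2/(2*9.81)
   = 12.3 + 24.261 + 0.3996
   = 36.961 m.
h_L = H1 - H2 = 39.664 - 36.961 = 2.703 m.

2.703


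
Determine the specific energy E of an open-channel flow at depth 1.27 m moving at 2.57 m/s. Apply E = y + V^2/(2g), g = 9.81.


Specific energy E = y + V^2/(2g).
Velocity head = V^2/(2g) = 2.57^2 / (2*9.81) = 6.6049 / 19.62 = 0.3366 m.
E = 1.27 + 0.3366 = 1.6066 m.

1.6066


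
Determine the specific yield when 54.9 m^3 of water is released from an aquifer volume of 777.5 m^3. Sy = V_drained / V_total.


Specific yield Sy = Volume drained / Total volume.
Sy = 54.9 / 777.5
   = 0.0706.

0.0706


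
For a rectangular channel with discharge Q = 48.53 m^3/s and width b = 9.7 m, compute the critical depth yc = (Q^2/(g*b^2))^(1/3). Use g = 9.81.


Using yc = (Q^2 / (g * b^2))^(1/3):
Q^2 = 48.53^2 = 2355.16.
g * b^2 = 9.81 * 9.7^2 = 9.81 * 94.09 = 923.02.
Q^2 / (g*b^2) = 2355.16 / 923.02 = 2.5516.
yc = 2.5516^(1/3) = 1.3665 m.

1.3665


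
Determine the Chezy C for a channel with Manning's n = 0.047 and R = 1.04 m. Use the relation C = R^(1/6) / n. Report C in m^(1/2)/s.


The Chezy coefficient relates to Manning's n through C = R^(1/6) / n.
R^(1/6) = 1.04^(1/6) = 1.006558.
C = 1.006558 / 0.047 = 21.42 m^(1/2)/s.

21.42


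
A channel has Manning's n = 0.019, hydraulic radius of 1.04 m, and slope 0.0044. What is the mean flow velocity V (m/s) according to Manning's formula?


Manning's equation gives V = (1/n) * R^(2/3) * S^(1/2).
First, compute R^(2/3) = 1.04^(2/3) = 1.0265.
Next, S^(1/2) = 0.0044^(1/2) = 0.066332.
Then 1/n = 1/0.019 = 52.63.
V = 52.63 * 1.0265 * 0.066332 = 3.5837 m/s.

3.5837


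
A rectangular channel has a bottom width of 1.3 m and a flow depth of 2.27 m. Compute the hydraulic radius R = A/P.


For a rectangular section:
Flow area A = b * y = 1.3 * 2.27 = 2.95 m^2.
Wetted perimeter P = b + 2y = 1.3 + 2*2.27 = 5.84 m.
Hydraulic radius R = A/P = 2.95 / 5.84 = 0.5053 m.

0.5053


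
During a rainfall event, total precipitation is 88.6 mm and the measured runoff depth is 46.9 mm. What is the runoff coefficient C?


The runoff coefficient C = runoff depth / rainfall depth.
C = 46.9 / 88.6
  = 0.5293.

0.5293


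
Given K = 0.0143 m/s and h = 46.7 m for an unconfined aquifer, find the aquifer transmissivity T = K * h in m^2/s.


Transmissivity is defined as T = K * h.
T = 0.0143 * 46.7
  = 0.6678 m^2/s.

0.6678


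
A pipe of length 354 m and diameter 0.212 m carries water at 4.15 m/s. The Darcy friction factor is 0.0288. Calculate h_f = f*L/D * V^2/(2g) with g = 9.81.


Darcy-Weisbach equation: h_f = f * (L/D) * V^2/(2g).
f * L/D = 0.0288 * 354/0.212 = 48.0906.
V^2/(2g) = 4.15^2 / (2*9.81) = 17.2225 / 19.62 = 0.8778 m.
h_f = 48.0906 * 0.8778 = 42.214 m.

42.214


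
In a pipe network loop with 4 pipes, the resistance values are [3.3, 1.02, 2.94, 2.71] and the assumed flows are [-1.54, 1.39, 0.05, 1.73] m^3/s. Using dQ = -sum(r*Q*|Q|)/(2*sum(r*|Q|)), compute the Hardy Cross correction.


Numerator terms (r*Q*|Q|): 3.3*-1.54*|-1.54| = -7.8263; 1.02*1.39*|1.39| = 1.9707; 2.94*0.05*|0.05| = 0.0073; 2.71*1.73*|1.73| = 8.1108.
Sum of numerator = 2.2626.
Denominator terms (r*|Q|): 3.3*|-1.54| = 5.082; 1.02*|1.39| = 1.4178; 2.94*|0.05| = 0.147; 2.71*|1.73| = 4.6883.
2 * sum of denominator = 2 * 11.3351 = 22.6702.
dQ = -2.2626 / 22.6702 = -0.0998 m^3/s.

-0.0998


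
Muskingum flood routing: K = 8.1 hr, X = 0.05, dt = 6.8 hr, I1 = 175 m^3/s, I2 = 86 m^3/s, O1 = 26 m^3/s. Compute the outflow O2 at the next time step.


Muskingum coefficients:
denom = 2*K*(1-X) + dt = 2*8.1*(1-0.05) + 6.8 = 22.19.
C0 = (dt - 2*K*X)/denom = (6.8 - 2*8.1*0.05)/22.19 = 0.2699.
C1 = (dt + 2*K*X)/denom = (6.8 + 2*8.1*0.05)/22.19 = 0.3429.
C2 = (2*K*(1-X) - dt)/denom = 0.3871.
O2 = C0*I2 + C1*I1 + C2*O1
   = 0.2699*86 + 0.3429*175 + 0.3871*26
   = 93.3 m^3/s.

93.3


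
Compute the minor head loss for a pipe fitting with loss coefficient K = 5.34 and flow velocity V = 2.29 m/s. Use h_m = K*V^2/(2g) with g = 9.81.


Minor loss formula: h_m = K * V^2/(2g).
V^2 = 2.29^2 = 5.2441.
V^2/(2g) = 5.2441 / 19.62 = 0.2673 m.
h_m = 5.34 * 0.2673 = 1.4273 m.

1.4273


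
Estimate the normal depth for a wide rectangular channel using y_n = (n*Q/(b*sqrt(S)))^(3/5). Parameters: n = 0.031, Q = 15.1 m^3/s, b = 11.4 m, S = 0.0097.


We use the wide-channel approximation y_n = (n*Q/(b*sqrt(S)))^(3/5).
sqrt(S) = sqrt(0.0097) = 0.098489.
Numerator: n*Q = 0.031 * 15.1 = 0.4681.
Denominator: b*sqrt(S) = 11.4 * 0.098489 = 1.122775.
arg = 0.4169.
y_n = 0.4169^(3/5) = 0.5916 m.

0.5916


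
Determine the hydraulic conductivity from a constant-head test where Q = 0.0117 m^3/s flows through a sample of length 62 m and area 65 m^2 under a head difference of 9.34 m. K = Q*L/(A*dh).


From K = Q*L / (A*dh):
Numerator: Q*L = 0.0117 * 62 = 0.7254.
Denominator: A*dh = 65 * 9.34 = 607.1.
K = 0.7254 / 607.1 = 0.001195 m/s.

0.001195


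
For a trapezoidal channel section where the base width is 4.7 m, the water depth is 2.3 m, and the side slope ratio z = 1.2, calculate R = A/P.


For a trapezoidal section with side slope z:
A = (b + z*y)*y = (4.7 + 1.2*2.3)*2.3 = 17.158 m^2.
P = b + 2*y*sqrt(1 + z^2) = 4.7 + 2*2.3*sqrt(1 + 1.2^2) = 11.885 m.
R = A/P = 17.158 / 11.885 = 1.4436 m.

1.4436


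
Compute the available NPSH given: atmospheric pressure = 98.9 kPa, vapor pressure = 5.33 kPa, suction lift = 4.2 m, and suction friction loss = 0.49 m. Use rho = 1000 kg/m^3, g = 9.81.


NPSHa = p_atm/(rho*g) - z_s - hf_s - p_vap/(rho*g).
p_atm/(rho*g) = 98.9*1000 / (1000*9.81) = 10.082 m.
p_vap/(rho*g) = 5.33*1000 / (1000*9.81) = 0.543 m.
NPSHa = 10.082 - 4.2 - 0.49 - 0.543
      = 4.85 m.

4.85


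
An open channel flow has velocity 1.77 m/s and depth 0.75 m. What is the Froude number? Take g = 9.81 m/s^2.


The Froude number is defined as Fr = V / sqrt(g*y).
g*y = 9.81 * 0.75 = 7.3575.
sqrt(g*y) = sqrt(7.3575) = 2.7125.
Fr = 1.77 / 2.7125 = 0.6525.

0.6525


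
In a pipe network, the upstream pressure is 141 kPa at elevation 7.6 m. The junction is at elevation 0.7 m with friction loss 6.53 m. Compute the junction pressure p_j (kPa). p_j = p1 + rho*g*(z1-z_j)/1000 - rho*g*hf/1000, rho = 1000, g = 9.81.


Junction pressure: p_j = p1 + rho*g*(z1 - z_j)/1000 - rho*g*hf/1000.
Elevation term = 1000*9.81*(7.6 - 0.7)/1000 = 67.689 kPa.
Friction term = 1000*9.81*6.53/1000 = 64.059 kPa.
p_j = 141 + 67.689 - 64.059 = 144.63 kPa.

144.63


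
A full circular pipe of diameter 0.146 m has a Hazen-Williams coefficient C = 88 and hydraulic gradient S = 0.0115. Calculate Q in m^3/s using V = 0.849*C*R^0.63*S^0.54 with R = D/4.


For a full circular pipe, R = D/4 = 0.146/4 = 0.0365 m.
V = 0.849 * 88 * 0.0365^0.63 * 0.0115^0.54
  = 0.849 * 88 * 0.124235 * 0.089697
  = 0.8326 m/s.
Pipe area A = pi*D^2/4 = pi*0.146^2/4 = 0.0167 m^2.
Q = A * V = 0.0167 * 0.8326 = 0.0139 m^3/s.

0.0139


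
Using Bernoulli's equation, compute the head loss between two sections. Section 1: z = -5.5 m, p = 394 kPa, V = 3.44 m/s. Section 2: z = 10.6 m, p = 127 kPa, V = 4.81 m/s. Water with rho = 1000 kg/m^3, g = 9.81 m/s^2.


Total head at each section: H = z + p/(rho*g) + V^2/(2g).
H1 = -5.5 + 394*1000/(1000*9.81) + 3.44^2/(2*9.81)
   = -5.5 + 40.163 + 0.6031
   = 35.266 m.
H2 = 10.6 + 127*1000/(1000*9.81) + 4.81^2/(2*9.81)
   = 10.6 + 12.946 + 1.1792
   = 24.725 m.
h_L = H1 - H2 = 35.266 - 24.725 = 10.541 m.

10.541


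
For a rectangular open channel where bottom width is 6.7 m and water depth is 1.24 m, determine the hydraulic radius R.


For a rectangular section:
Flow area A = b * y = 6.7 * 1.24 = 8.31 m^2.
Wetted perimeter P = b + 2y = 6.7 + 2*1.24 = 9.18 m.
Hydraulic radius R = A/P = 8.31 / 9.18 = 0.905 m.

0.905


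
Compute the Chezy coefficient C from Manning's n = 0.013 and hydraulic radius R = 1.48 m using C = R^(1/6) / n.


The Chezy coefficient relates to Manning's n through C = R^(1/6) / n.
R^(1/6) = 1.48^(1/6) = 1.067522.
C = 1.067522 / 0.013 = 82.12 m^(1/2)/s.

82.12


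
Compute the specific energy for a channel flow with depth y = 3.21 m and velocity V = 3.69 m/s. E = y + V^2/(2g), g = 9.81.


Specific energy E = y + V^2/(2g).
Velocity head = V^2/(2g) = 3.69^2 / (2*9.81) = 13.6161 / 19.62 = 0.694 m.
E = 3.21 + 0.694 = 3.904 m.

3.904


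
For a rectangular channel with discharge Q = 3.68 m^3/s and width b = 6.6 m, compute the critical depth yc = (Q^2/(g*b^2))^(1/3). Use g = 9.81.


Using yc = (Q^2 / (g * b^2))^(1/3):
Q^2 = 3.68^2 = 13.54.
g * b^2 = 9.81 * 6.6^2 = 9.81 * 43.56 = 427.32.
Q^2 / (g*b^2) = 13.54 / 427.32 = 0.0317.
yc = 0.0317^(1/3) = 0.3165 m.

0.3165


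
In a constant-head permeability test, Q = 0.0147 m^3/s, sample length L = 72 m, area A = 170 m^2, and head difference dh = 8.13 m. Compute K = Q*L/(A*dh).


From K = Q*L / (A*dh):
Numerator: Q*L = 0.0147 * 72 = 1.0584.
Denominator: A*dh = 170 * 8.13 = 1382.1.
K = 1.0584 / 1382.1 = 0.000766 m/s.

0.000766


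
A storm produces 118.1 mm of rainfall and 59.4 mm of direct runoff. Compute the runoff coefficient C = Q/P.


The runoff coefficient C = runoff depth / rainfall depth.
C = 59.4 / 118.1
  = 0.503.

0.503


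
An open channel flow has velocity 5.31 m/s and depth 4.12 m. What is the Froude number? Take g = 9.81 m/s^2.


The Froude number is defined as Fr = V / sqrt(g*y).
g*y = 9.81 * 4.12 = 40.4172.
sqrt(g*y) = sqrt(40.4172) = 6.3575.
Fr = 5.31 / 6.3575 = 0.8352.

0.8352


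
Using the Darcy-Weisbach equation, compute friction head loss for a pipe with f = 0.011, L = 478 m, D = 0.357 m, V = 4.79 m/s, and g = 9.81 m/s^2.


Darcy-Weisbach equation: h_f = f * (L/D) * V^2/(2g).
f * L/D = 0.011 * 478/0.357 = 14.7283.
V^2/(2g) = 4.79^2 / (2*9.81) = 22.9441 / 19.62 = 1.1694 m.
h_f = 14.7283 * 1.1694 = 17.224 m.

17.224


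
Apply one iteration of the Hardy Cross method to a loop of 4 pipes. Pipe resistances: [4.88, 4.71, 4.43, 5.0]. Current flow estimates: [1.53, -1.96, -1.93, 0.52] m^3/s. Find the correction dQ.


Numerator terms (r*Q*|Q|): 4.88*1.53*|1.53| = 11.4236; 4.71*-1.96*|-1.96| = -18.0939; 4.43*-1.93*|-1.93| = -16.5013; 5.0*0.52*|0.52| = 1.352.
Sum of numerator = -21.8197.
Denominator terms (r*|Q|): 4.88*|1.53| = 7.4664; 4.71*|-1.96| = 9.2316; 4.43*|-1.93| = 8.5499; 5.0*|0.52| = 2.6.
2 * sum of denominator = 2 * 27.8479 = 55.6958.
dQ = --21.8197 / 55.6958 = 0.3918 m^3/s.

0.3918


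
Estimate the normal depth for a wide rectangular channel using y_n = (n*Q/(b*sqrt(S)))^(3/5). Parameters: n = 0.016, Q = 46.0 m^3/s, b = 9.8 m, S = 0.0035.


We use the wide-channel approximation y_n = (n*Q/(b*sqrt(S)))^(3/5).
sqrt(S) = sqrt(0.0035) = 0.059161.
Numerator: n*Q = 0.016 * 46.0 = 0.736.
Denominator: b*sqrt(S) = 9.8 * 0.059161 = 0.579778.
arg = 1.2695.
y_n = 1.2695^(3/5) = 1.1539 m.

1.1539


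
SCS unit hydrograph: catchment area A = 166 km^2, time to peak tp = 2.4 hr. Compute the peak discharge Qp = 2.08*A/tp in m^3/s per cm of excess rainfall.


SCS formula: Qp = 2.08 * A / tp.
Qp = 2.08 * 166 / 2.4
   = 345.28 / 2.4
   = 143.87 m^3/s per cm.

143.87


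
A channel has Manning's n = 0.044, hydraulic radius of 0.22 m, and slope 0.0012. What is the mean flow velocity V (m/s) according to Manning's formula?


Manning's equation gives V = (1/n) * R^(2/3) * S^(1/2).
First, compute R^(2/3) = 0.22^(2/3) = 0.3644.
Next, S^(1/2) = 0.0012^(1/2) = 0.034641.
Then 1/n = 1/0.044 = 22.73.
V = 22.73 * 0.3644 * 0.034641 = 0.2869 m/s.

0.2869


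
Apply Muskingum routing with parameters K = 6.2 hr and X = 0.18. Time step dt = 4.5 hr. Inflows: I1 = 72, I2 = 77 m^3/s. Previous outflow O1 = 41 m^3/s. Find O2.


Muskingum coefficients:
denom = 2*K*(1-X) + dt = 2*6.2*(1-0.18) + 4.5 = 14.668.
C0 = (dt - 2*K*X)/denom = (4.5 - 2*6.2*0.18)/14.668 = 0.1546.
C1 = (dt + 2*K*X)/denom = (4.5 + 2*6.2*0.18)/14.668 = 0.459.
C2 = (2*K*(1-X) - dt)/denom = 0.3864.
O2 = C0*I2 + C1*I1 + C2*O1
   = 0.1546*77 + 0.459*72 + 0.3864*41
   = 60.79 m^3/s.

60.79


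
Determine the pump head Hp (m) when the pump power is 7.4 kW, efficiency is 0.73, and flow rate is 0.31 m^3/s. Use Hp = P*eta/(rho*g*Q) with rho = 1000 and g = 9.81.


Pump head formula: Hp = P * eta / (rho * g * Q).
Numerator: P * eta = 7.4 * 1000 * 0.73 = 5402.0 W.
Denominator: rho * g * Q = 1000 * 9.81 * 0.31 = 3041.1.
Hp = 5402.0 / 3041.1 = 1.78 m.

1.78


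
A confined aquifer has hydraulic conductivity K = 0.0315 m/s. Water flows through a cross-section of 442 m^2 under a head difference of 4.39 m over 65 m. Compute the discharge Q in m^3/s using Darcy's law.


Darcy's law: Q = K * A * i, where i = dh/L.
Hydraulic gradient i = 4.39 / 65 = 0.067538.
Q = 0.0315 * 442 * 0.067538
  = 0.9403 m^3/s.

0.9403


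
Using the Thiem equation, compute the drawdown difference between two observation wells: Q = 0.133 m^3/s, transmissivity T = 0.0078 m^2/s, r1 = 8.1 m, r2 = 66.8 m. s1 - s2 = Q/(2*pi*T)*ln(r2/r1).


Thiem equation: s1 - s2 = Q/(2*pi*T) * ln(r2/r1).
ln(r2/r1) = ln(66.8/8.1) = 2.1098.
Q/(2*pi*T) = 0.133 / (2*pi*0.0078) = 0.133 / 0.049 = 2.7138.
s1 - s2 = 2.7138 * 2.1098 = 5.7257 m.

5.7257


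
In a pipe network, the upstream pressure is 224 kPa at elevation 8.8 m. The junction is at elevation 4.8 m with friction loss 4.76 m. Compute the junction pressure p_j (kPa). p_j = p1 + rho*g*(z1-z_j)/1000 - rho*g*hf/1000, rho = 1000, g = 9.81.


Junction pressure: p_j = p1 + rho*g*(z1 - z_j)/1000 - rho*g*hf/1000.
Elevation term = 1000*9.81*(8.8 - 4.8)/1000 = 39.24 kPa.
Friction term = 1000*9.81*4.76/1000 = 46.696 kPa.
p_j = 224 + 39.24 - 46.696 = 216.54 kPa.

216.54


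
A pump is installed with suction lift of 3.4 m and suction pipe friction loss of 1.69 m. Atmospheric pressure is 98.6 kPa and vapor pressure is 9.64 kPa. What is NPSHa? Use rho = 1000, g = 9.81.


NPSHa = p_atm/(rho*g) - z_s - hf_s - p_vap/(rho*g).
p_atm/(rho*g) = 98.6*1000 / (1000*9.81) = 10.051 m.
p_vap/(rho*g) = 9.64*1000 / (1000*9.81) = 0.983 m.
NPSHa = 10.051 - 3.4 - 1.69 - 0.983
      = 3.98 m.

3.98


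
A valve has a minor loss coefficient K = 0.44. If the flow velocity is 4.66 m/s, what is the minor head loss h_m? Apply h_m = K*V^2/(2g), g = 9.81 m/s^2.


Minor loss formula: h_m = K * V^2/(2g).
V^2 = 4.66^2 = 21.7156.
V^2/(2g) = 21.7156 / 19.62 = 1.1068 m.
h_m = 0.44 * 1.1068 = 0.487 m.

0.487


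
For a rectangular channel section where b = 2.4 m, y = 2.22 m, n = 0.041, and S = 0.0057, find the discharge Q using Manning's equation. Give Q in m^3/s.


For a rectangular channel, the cross-sectional area A = b * y = 2.4 * 2.22 = 5.33 m^2.
The wetted perimeter P = b + 2y = 2.4 + 2*2.22 = 6.84 m.
Hydraulic radius R = A/P = 5.33/6.84 = 0.7789 m.
Velocity V = (1/n)*R^(2/3)*S^(1/2) = (1/0.041)*0.7789^(2/3)*0.0057^(1/2) = 1.5589 m/s.
Discharge Q = A * V = 5.33 * 1.5589 = 8.306 m^3/s.

8.306


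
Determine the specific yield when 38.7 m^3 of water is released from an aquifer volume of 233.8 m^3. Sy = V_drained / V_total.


Specific yield Sy = Volume drained / Total volume.
Sy = 38.7 / 233.8
   = 0.1655.

0.1655


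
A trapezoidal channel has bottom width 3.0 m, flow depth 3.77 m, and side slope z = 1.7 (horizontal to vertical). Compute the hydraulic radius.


For a trapezoidal section with side slope z:
A = (b + z*y)*y = (3.0 + 1.7*3.77)*3.77 = 35.472 m^2.
P = b + 2*y*sqrt(1 + z^2) = 3.0 + 2*3.77*sqrt(1 + 1.7^2) = 17.871 m.
R = A/P = 35.472 / 17.871 = 1.9849 m.

1.9849


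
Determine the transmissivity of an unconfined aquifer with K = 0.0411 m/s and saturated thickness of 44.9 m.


Transmissivity is defined as T = K * h.
T = 0.0411 * 44.9
  = 1.8454 m^2/s.

1.8454


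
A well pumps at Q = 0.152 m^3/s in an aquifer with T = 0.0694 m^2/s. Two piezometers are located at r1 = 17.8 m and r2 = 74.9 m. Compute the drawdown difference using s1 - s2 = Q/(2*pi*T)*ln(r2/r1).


Thiem equation: s1 - s2 = Q/(2*pi*T) * ln(r2/r1).
ln(r2/r1) = ln(74.9/17.8) = 1.437.
Q/(2*pi*T) = 0.152 / (2*pi*0.0694) = 0.152 / 0.4361 = 0.3486.
s1 - s2 = 0.3486 * 1.437 = 0.5009 m.

0.5009


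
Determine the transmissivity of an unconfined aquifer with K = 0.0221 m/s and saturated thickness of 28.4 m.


Transmissivity is defined as T = K * h.
T = 0.0221 * 28.4
  = 0.6276 m^2/s.

0.6276


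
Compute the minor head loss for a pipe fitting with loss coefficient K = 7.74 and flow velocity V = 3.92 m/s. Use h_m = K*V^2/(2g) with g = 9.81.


Minor loss formula: h_m = K * V^2/(2g).
V^2 = 3.92^2 = 15.3664.
V^2/(2g) = 15.3664 / 19.62 = 0.7832 m.
h_m = 7.74 * 0.7832 = 6.062 m.

6.062


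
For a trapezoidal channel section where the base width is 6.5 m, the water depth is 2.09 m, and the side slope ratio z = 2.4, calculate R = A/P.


For a trapezoidal section with side slope z:
A = (b + z*y)*y = (6.5 + 2.4*2.09)*2.09 = 24.068 m^2.
P = b + 2*y*sqrt(1 + z^2) = 6.5 + 2*2.09*sqrt(1 + 2.4^2) = 17.368 m.
R = A/P = 24.068 / 17.368 = 1.3858 m.

1.3858


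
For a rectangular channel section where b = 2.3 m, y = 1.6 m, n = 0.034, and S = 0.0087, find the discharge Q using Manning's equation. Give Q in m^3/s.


For a rectangular channel, the cross-sectional area A = b * y = 2.3 * 1.6 = 3.68 m^2.
The wetted perimeter P = b + 2y = 2.3 + 2*1.6 = 5.5 m.
Hydraulic radius R = A/P = 3.68/5.5 = 0.6691 m.
Velocity V = (1/n)*R^(2/3)*S^(1/2) = (1/0.034)*0.6691^(2/3)*0.0087^(1/2) = 2.0986 m/s.
Discharge Q = A * V = 3.68 * 2.0986 = 7.723 m^3/s.

7.723


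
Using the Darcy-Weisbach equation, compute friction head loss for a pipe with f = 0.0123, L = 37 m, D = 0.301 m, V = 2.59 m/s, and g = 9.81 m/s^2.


Darcy-Weisbach equation: h_f = f * (L/D) * V^2/(2g).
f * L/D = 0.0123 * 37/0.301 = 1.512.
V^2/(2g) = 2.59^2 / (2*9.81) = 6.7081 / 19.62 = 0.3419 m.
h_f = 1.512 * 0.3419 = 0.517 m.

0.517


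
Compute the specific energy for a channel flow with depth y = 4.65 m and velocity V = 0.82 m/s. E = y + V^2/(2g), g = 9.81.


Specific energy E = y + V^2/(2g).
Velocity head = V^2/(2g) = 0.82^2 / (2*9.81) = 0.6724 / 19.62 = 0.0343 m.
E = 4.65 + 0.0343 = 4.6843 m.

4.6843


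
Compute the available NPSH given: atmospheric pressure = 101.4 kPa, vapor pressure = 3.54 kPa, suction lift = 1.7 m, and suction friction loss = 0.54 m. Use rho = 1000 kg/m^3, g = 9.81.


NPSHa = p_atm/(rho*g) - z_s - hf_s - p_vap/(rho*g).
p_atm/(rho*g) = 101.4*1000 / (1000*9.81) = 10.336 m.
p_vap/(rho*g) = 3.54*1000 / (1000*9.81) = 0.361 m.
NPSHa = 10.336 - 1.7 - 0.54 - 0.361
      = 7.74 m.

7.74


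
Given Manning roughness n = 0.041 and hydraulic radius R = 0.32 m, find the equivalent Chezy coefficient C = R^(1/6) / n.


The Chezy coefficient relates to Manning's n through C = R^(1/6) / n.
R^(1/6) = 0.32^(1/6) = 0.827037.
C = 0.827037 / 0.041 = 20.17 m^(1/2)/s.

20.17


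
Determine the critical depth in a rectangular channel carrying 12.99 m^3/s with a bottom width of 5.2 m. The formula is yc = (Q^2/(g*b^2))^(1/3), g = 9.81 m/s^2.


Using yc = (Q^2 / (g * b^2))^(1/3):
Q^2 = 12.99^2 = 168.74.
g * b^2 = 9.81 * 5.2^2 = 9.81 * 27.04 = 265.26.
Q^2 / (g*b^2) = 168.74 / 265.26 = 0.6361.
yc = 0.6361^(1/3) = 0.86 m.

0.86


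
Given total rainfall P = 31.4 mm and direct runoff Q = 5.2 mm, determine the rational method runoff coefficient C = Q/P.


The runoff coefficient C = runoff depth / rainfall depth.
C = 5.2 / 31.4
  = 0.1656.

0.1656


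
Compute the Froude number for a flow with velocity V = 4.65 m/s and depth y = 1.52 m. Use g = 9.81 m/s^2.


The Froude number is defined as Fr = V / sqrt(g*y).
g*y = 9.81 * 1.52 = 14.9112.
sqrt(g*y) = sqrt(14.9112) = 3.8615.
Fr = 4.65 / 3.8615 = 1.2042.

1.2042


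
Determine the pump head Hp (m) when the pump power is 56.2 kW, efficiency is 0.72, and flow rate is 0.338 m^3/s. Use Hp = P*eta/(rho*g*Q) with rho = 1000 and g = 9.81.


Pump head formula: Hp = P * eta / (rho * g * Q).
Numerator: P * eta = 56.2 * 1000 * 0.72 = 40464.0 W.
Denominator: rho * g * Q = 1000 * 9.81 * 0.338 = 3315.78.
Hp = 40464.0 / 3315.78 = 12.2 m.

12.2


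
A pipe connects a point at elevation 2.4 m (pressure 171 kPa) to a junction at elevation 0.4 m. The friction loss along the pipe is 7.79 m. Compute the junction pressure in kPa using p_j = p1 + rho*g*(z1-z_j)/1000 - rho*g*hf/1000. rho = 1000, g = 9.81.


Junction pressure: p_j = p1 + rho*g*(z1 - z_j)/1000 - rho*g*hf/1000.
Elevation term = 1000*9.81*(2.4 - 0.4)/1000 = 19.62 kPa.
Friction term = 1000*9.81*7.79/1000 = 76.42 kPa.
p_j = 171 + 19.62 - 76.42 = 114.2 kPa.

114.2


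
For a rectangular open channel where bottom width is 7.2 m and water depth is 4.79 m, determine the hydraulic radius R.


For a rectangular section:
Flow area A = b * y = 7.2 * 4.79 = 34.49 m^2.
Wetted perimeter P = b + 2y = 7.2 + 2*4.79 = 16.78 m.
Hydraulic radius R = A/P = 34.49 / 16.78 = 2.0553 m.

2.0553


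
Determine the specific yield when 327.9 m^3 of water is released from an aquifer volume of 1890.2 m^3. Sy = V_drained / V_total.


Specific yield Sy = Volume drained / Total volume.
Sy = 327.9 / 1890.2
   = 0.1735.

0.1735


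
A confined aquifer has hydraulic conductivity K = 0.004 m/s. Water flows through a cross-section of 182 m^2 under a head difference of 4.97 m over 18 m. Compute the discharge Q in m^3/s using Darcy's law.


Darcy's law: Q = K * A * i, where i = dh/L.
Hydraulic gradient i = 4.97 / 18 = 0.276111.
Q = 0.004 * 182 * 0.276111
  = 0.201 m^3/s.

0.201


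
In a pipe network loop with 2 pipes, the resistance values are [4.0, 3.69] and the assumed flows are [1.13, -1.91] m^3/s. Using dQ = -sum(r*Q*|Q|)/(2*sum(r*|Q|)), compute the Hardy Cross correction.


Numerator terms (r*Q*|Q|): 4.0*1.13*|1.13| = 5.1076; 3.69*-1.91*|-1.91| = -13.4615.
Sum of numerator = -8.3539.
Denominator terms (r*|Q|): 4.0*|1.13| = 4.52; 3.69*|-1.91| = 7.0479.
2 * sum of denominator = 2 * 11.5679 = 23.1358.
dQ = --8.3539 / 23.1358 = 0.3611 m^3/s.

0.3611


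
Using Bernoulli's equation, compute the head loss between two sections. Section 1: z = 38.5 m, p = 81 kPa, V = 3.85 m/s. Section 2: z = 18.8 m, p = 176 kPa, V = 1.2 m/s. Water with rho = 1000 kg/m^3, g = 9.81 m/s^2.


Total head at each section: H = z + p/(rho*g) + V^2/(2g).
H1 = 38.5 + 81*1000/(1000*9.81) + 3.85^2/(2*9.81)
   = 38.5 + 8.257 + 0.7555
   = 47.512 m.
H2 = 18.8 + 176*1000/(1000*9.81) + 1.2^2/(2*9.81)
   = 18.8 + 17.941 + 0.0734
   = 36.814 m.
h_L = H1 - H2 = 47.512 - 36.814 = 10.698 m.

10.698


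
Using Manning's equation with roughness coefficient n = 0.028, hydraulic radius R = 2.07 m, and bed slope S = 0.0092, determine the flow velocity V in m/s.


Manning's equation gives V = (1/n) * R^(2/3) * S^(1/2).
First, compute R^(2/3) = 2.07^(2/3) = 1.6242.
Next, S^(1/2) = 0.0092^(1/2) = 0.095917.
Then 1/n = 1/0.028 = 35.71.
V = 35.71 * 1.6242 * 0.095917 = 5.5639 m/s.

5.5639


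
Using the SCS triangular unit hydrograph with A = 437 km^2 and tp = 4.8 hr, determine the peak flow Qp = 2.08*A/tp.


SCS formula: Qp = 2.08 * A / tp.
Qp = 2.08 * 437 / 4.8
   = 908.96 / 4.8
   = 189.37 m^3/s per cm.

189.37


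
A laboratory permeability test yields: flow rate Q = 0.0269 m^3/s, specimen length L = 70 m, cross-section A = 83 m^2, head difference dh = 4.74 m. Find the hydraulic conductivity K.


From K = Q*L / (A*dh):
Numerator: Q*L = 0.0269 * 70 = 1.883.
Denominator: A*dh = 83 * 4.74 = 393.42.
K = 1.883 / 393.42 = 0.004786 m/s.

0.004786


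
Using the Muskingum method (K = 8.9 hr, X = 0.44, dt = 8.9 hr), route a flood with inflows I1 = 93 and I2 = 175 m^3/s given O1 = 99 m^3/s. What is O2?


Muskingum coefficients:
denom = 2*K*(1-X) + dt = 2*8.9*(1-0.44) + 8.9 = 18.868.
C0 = (dt - 2*K*X)/denom = (8.9 - 2*8.9*0.44)/18.868 = 0.0566.
C1 = (dt + 2*K*X)/denom = (8.9 + 2*8.9*0.44)/18.868 = 0.8868.
C2 = (2*K*(1-X) - dt)/denom = 0.0566.
O2 = C0*I2 + C1*I1 + C2*O1
   = 0.0566*175 + 0.8868*93 + 0.0566*99
   = 97.98 m^3/s.

97.98


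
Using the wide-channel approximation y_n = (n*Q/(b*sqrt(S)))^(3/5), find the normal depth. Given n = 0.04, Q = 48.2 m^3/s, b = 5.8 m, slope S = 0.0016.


We use the wide-channel approximation y_n = (n*Q/(b*sqrt(S)))^(3/5).
sqrt(S) = sqrt(0.0016) = 0.04.
Numerator: n*Q = 0.04 * 48.2 = 1.928.
Denominator: b*sqrt(S) = 5.8 * 0.04 = 0.232.
arg = 8.3103.
y_n = 8.3103^(3/5) = 3.5626 m.

3.5626


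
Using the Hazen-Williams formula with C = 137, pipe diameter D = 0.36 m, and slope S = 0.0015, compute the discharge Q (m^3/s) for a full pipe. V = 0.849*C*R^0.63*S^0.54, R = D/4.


For a full circular pipe, R = D/4 = 0.36/4 = 0.09 m.
V = 0.849 * 137 * 0.09^0.63 * 0.0015^0.54
  = 0.849 * 137 * 0.219368 * 0.02986
  = 0.7619 m/s.
Pipe area A = pi*D^2/4 = pi*0.36^2/4 = 0.1018 m^2.
Q = A * V = 0.1018 * 0.7619 = 0.0776 m^3/s.

0.0776


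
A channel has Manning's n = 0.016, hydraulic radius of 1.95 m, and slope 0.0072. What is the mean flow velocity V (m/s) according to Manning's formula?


Manning's equation gives V = (1/n) * R^(2/3) * S^(1/2).
First, compute R^(2/3) = 1.95^(2/3) = 1.5608.
Next, S^(1/2) = 0.0072^(1/2) = 0.084853.
Then 1/n = 1/0.016 = 62.5.
V = 62.5 * 1.5608 * 0.084853 = 8.2776 m/s.

8.2776


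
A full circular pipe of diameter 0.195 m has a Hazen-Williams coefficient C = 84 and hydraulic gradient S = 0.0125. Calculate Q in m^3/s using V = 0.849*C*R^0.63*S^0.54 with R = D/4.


For a full circular pipe, R = D/4 = 0.195/4 = 0.0488 m.
V = 0.849 * 84 * 0.0488^0.63 * 0.0125^0.54
  = 0.849 * 84 * 0.149082 * 0.093828
  = 0.9976 m/s.
Pipe area A = pi*D^2/4 = pi*0.195^2/4 = 0.0299 m^2.
Q = A * V = 0.0299 * 0.9976 = 0.0298 m^3/s.

0.0298


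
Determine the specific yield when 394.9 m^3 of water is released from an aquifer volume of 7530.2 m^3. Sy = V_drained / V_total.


Specific yield Sy = Volume drained / Total volume.
Sy = 394.9 / 7530.2
   = 0.0524.

0.0524


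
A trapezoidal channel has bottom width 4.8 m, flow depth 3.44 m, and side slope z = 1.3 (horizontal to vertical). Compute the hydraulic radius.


For a trapezoidal section with side slope z:
A = (b + z*y)*y = (4.8 + 1.3*3.44)*3.44 = 31.896 m^2.
P = b + 2*y*sqrt(1 + z^2) = 4.8 + 2*3.44*sqrt(1 + 1.3^2) = 16.084 m.
R = A/P = 31.896 / 16.084 = 1.9831 m.

1.9831


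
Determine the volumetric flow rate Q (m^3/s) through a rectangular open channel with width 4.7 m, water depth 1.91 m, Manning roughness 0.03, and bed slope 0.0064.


For a rectangular channel, the cross-sectional area A = b * y = 4.7 * 1.91 = 8.98 m^2.
The wetted perimeter P = b + 2y = 4.7 + 2*1.91 = 8.52 m.
Hydraulic radius R = A/P = 8.98/8.52 = 1.0536 m.
Velocity V = (1/n)*R^(2/3)*S^(1/2) = (1/0.03)*1.0536^(2/3)*0.0064^(1/2) = 2.7612 m/s.
Discharge Q = A * V = 8.98 * 2.7612 = 24.787 m^3/s.

24.787
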